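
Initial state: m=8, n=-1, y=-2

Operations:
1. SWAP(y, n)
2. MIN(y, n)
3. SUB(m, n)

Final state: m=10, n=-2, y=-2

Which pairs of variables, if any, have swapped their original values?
None

Comparing initial and final values:
m: 8 → 10
n: -1 → -2
y: -2 → -2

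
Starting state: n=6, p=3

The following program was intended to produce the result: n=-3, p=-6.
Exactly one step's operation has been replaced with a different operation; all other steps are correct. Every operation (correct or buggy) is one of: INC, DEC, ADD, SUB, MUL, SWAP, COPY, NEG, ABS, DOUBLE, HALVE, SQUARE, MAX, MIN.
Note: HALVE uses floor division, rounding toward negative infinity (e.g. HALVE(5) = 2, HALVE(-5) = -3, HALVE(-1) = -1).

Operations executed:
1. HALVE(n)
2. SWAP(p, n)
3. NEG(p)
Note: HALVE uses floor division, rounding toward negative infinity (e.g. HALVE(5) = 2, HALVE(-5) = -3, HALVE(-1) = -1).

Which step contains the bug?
Step 1

Trace with buggy code:
Initial: n=6, p=3
After step 1: n=3, p=3
After step 2: n=3, p=3
After step 3: n=3, p=-3
Actual final n=3, p=-3 ≠ expected n=-3, p=-6.
Step 1 is the only position where a single-operation replacement can produce the expected result.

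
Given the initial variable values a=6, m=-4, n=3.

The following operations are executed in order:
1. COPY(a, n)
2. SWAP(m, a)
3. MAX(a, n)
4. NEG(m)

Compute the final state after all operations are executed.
{a: 3, m: -3, n: 3}

Step-by-step execution:
Initial: a=6, m=-4, n=3
After step 1 (COPY(a, n)): a=3, m=-4, n=3
After step 2 (SWAP(m, a)): a=-4, m=3, n=3
After step 3 (MAX(a, n)): a=3, m=3, n=3
After step 4 (NEG(m)): a=3, m=-3, n=3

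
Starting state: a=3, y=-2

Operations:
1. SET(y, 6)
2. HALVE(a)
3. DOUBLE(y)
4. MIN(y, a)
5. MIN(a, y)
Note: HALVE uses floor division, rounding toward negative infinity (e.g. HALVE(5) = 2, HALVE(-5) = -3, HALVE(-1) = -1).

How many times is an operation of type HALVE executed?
1

Counting HALVE operations:
Step 2: HALVE(a) ← HALVE
Total: 1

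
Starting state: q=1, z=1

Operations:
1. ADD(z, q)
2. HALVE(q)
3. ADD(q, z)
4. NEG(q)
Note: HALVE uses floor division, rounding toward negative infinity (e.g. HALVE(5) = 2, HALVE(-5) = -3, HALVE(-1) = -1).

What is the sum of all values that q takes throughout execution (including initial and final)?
2

Values of q at each step:
Initial: q = 1
After step 1: q = 1
After step 2: q = 0
After step 3: q = 2
After step 4: q = -2
Sum = 1 + 1 + 0 + 2 + -2 = 2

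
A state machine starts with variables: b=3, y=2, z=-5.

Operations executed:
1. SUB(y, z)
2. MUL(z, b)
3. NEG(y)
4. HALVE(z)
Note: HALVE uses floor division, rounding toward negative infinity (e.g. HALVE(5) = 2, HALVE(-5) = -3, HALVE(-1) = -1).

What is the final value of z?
z = -8

Tracing execution:
Step 1: SUB(y, z) → z = -5
Step 2: MUL(z, b) → z = -15
Step 3: NEG(y) → z = -15
Step 4: HALVE(z) → z = -8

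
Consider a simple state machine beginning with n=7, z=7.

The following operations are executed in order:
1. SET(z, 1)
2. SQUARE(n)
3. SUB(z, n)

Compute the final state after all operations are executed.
{n: 49, z: -48}

Step-by-step execution:
Initial: n=7, z=7
After step 1 (SET(z, 1)): n=7, z=1
After step 2 (SQUARE(n)): n=49, z=1
After step 3 (SUB(z, n)): n=49, z=-48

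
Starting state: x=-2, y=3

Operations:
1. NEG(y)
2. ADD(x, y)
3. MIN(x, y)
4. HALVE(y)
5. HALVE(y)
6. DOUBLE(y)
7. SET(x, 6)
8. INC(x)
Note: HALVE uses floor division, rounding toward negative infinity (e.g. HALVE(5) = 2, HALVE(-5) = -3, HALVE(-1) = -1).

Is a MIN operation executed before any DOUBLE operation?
Yes

First MIN: step 3
First DOUBLE: step 6
Since 3 < 6, MIN comes first.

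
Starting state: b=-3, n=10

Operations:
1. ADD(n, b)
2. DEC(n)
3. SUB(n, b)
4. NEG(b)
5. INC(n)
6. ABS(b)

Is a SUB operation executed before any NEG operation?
Yes

First SUB: step 3
First NEG: step 4
Since 3 < 4, SUB comes first.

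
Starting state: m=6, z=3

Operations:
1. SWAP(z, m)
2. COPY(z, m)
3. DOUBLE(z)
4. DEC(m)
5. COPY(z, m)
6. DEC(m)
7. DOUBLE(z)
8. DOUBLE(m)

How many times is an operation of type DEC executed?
2

Counting DEC operations:
Step 4: DEC(m) ← DEC
Step 6: DEC(m) ← DEC
Total: 2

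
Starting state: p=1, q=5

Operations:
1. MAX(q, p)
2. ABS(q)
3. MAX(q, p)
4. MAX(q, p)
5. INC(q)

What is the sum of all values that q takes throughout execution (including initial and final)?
31

Values of q at each step:
Initial: q = 5
After step 1: q = 5
After step 2: q = 5
After step 3: q = 5
After step 4: q = 5
After step 5: q = 6
Sum = 5 + 5 + 5 + 5 + 5 + 6 = 31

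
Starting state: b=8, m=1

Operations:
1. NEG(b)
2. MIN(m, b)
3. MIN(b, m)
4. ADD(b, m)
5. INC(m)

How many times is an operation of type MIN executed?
2

Counting MIN operations:
Step 2: MIN(m, b) ← MIN
Step 3: MIN(b, m) ← MIN
Total: 2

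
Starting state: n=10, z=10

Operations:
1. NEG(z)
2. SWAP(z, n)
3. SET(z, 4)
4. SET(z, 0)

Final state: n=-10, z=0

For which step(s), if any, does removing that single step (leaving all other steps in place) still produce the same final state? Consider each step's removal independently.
Step(s) 3

Testing removal of each single step:
Without step 1: final = n=10, z=0 (different)
Without step 2: final = n=10, z=0 (different)
Without step 3: final = n=-10, z=0 (same)
Without step 4: final = n=-10, z=4 (different)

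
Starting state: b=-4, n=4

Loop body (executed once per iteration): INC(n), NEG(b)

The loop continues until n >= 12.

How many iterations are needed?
8

Tracing iterations:
Initial: b=-4, n=4
After iteration 1: b=4, n=5
After iteration 2: b=-4, n=6
After iteration 3: b=4, n=7
After iteration 4: b=-4, n=8
After iteration 5: b=4, n=9
After iteration 6: b=-4, n=10
After iteration 7: b=4, n=11
After iteration 8: b=-4, n=12
n >= 12 now holds, so the loop exits after 8 iterations.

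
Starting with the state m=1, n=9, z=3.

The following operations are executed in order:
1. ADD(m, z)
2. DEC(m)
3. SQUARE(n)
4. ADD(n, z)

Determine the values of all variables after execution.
{m: 3, n: 84, z: 3}

Step-by-step execution:
Initial: m=1, n=9, z=3
After step 1 (ADD(m, z)): m=4, n=9, z=3
After step 2 (DEC(m)): m=3, n=9, z=3
After step 3 (SQUARE(n)): m=3, n=81, z=3
After step 4 (ADD(n, z)): m=3, n=84, z=3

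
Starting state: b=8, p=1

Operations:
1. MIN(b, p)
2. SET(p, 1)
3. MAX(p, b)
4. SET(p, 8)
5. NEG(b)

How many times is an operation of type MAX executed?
1

Counting MAX operations:
Step 3: MAX(p, b) ← MAX
Total: 1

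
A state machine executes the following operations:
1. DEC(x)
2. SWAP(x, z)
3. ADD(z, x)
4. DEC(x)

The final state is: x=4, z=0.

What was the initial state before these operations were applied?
x=-4, z=5

Working backwards:
Final state: x=4, z=0
Before step 4 (DEC(x)): x=5, z=0
Before step 3 (ADD(z, x)): x=5, z=-5
Before step 2 (SWAP(x, z)): x=-5, z=5
Before step 1 (DEC(x)): x=-4, z=5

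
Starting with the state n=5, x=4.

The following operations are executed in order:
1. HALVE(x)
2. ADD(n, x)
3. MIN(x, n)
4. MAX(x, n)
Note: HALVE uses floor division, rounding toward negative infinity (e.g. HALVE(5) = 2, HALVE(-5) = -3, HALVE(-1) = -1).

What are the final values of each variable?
{n: 7, x: 7}

Step-by-step execution:
Initial: n=5, x=4
After step 1 (HALVE(x)): n=5, x=2
After step 2 (ADD(n, x)): n=7, x=2
After step 3 (MIN(x, n)): n=7, x=2
After step 4 (MAX(x, n)): n=7, x=7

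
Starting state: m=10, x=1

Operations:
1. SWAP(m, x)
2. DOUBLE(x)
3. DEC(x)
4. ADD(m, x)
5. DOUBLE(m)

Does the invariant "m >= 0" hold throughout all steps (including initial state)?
Yes

The invariant holds at every step.

State at each step:
Initial: m=10, x=1
After step 1: m=1, x=10
After step 2: m=1, x=20
After step 3: m=1, x=19
After step 4: m=20, x=19
After step 5: m=40, x=19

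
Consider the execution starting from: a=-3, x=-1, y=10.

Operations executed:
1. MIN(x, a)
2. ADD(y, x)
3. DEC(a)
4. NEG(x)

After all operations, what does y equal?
y = 7

Tracing execution:
Step 1: MIN(x, a) → y = 10
Step 2: ADD(y, x) → y = 7
Step 3: DEC(a) → y = 7
Step 4: NEG(x) → y = 7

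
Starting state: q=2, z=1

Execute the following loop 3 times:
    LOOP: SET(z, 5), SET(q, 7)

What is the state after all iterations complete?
q=7, z=5

Iteration trace:
Start: q=2, z=1
After iteration 1: q=7, z=5
After iteration 2: q=7, z=5
After iteration 3: q=7, z=5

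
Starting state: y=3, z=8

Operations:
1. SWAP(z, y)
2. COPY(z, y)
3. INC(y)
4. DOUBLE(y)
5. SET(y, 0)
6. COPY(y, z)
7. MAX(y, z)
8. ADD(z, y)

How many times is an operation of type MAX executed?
1

Counting MAX operations:
Step 7: MAX(y, z) ← MAX
Total: 1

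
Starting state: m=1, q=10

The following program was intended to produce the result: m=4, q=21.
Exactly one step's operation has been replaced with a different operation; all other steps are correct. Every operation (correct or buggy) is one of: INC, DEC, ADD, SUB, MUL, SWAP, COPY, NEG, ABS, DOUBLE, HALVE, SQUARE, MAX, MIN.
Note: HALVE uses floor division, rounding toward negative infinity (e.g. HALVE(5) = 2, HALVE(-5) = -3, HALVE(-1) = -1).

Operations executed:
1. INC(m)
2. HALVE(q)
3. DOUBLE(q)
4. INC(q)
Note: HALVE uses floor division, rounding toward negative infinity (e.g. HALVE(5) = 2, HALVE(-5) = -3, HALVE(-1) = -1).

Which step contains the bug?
Step 2

Trace with buggy code:
Initial: m=1, q=10
After step 1: m=2, q=10
After step 2: m=2, q=5
After step 3: m=2, q=10
After step 4: m=2, q=11
Actual final m=2, q=11 ≠ expected m=4, q=21.
Step 2 is the only position where a single-operation replacement can produce the expected result.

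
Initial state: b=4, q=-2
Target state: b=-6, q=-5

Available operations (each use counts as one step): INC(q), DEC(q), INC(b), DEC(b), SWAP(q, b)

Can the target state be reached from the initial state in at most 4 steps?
No

The target state cannot be reached within 4 steps.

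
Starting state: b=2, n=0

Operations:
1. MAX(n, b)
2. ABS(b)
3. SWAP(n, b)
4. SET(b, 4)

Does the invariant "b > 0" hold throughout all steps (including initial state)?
Yes

The invariant holds at every step.

State at each step:
Initial: b=2, n=0
After step 1: b=2, n=2
After step 2: b=2, n=2
After step 3: b=2, n=2
After step 4: b=4, n=2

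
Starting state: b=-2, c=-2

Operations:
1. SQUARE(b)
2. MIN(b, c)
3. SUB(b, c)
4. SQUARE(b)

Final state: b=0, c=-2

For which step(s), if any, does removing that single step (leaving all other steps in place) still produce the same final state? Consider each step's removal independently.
Step(s) 1, 4

Testing removal of each single step:
Without step 1: final = b=0, c=-2 (same)
Without step 2: final = b=36, c=-2 (different)
Without step 3: final = b=4, c=-2 (different)
Without step 4: final = b=0, c=-2 (same)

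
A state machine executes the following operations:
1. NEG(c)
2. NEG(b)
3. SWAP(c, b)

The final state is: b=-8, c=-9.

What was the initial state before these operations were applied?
b=9, c=8

Working backwards:
Final state: b=-8, c=-9
Before step 3 (SWAP(c, b)): b=-9, c=-8
Before step 2 (NEG(b)): b=9, c=-8
Before step 1 (NEG(c)): b=9, c=8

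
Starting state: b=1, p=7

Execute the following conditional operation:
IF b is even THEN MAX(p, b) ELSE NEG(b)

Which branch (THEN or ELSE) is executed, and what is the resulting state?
Branch: ELSE, Final state: b=-1, p=7

Evaluating condition: b is even
Condition is False, so ELSE branch executes
After NEG(b): b=-1, p=7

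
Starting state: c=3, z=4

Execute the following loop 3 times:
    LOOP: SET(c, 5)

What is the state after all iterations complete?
c=5, z=4

Iteration trace:
Start: c=3, z=4
After iteration 1: c=5, z=4
After iteration 2: c=5, z=4
After iteration 3: c=5, z=4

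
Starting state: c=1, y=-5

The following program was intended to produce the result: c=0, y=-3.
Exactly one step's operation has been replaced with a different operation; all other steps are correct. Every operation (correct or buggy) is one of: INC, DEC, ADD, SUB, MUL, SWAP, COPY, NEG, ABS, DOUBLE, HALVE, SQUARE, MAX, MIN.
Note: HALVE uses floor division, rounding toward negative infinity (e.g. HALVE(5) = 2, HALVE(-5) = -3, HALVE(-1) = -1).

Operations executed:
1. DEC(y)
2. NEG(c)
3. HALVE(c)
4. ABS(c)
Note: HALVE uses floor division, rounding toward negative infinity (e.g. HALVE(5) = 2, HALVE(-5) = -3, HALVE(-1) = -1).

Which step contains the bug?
Step 2

Trace with buggy code:
Initial: c=1, y=-5
After step 1: c=1, y=-6
After step 2: c=-1, y=-6
After step 3: c=-1, y=-6
After step 4: c=1, y=-6
Actual final c=1, y=-6 ≠ expected c=0, y=-3.
Step 2 is the only position where a single-operation replacement can produce the expected result.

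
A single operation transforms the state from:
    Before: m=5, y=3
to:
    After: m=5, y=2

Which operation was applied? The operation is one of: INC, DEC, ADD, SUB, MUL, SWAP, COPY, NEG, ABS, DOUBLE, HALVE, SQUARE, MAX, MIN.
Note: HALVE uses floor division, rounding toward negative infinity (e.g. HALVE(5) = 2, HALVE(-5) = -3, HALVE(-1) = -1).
DEC(y)

Analyzing the change:
Before: m=5, y=3
After: m=5, y=2
Variable y changed from 3 to 2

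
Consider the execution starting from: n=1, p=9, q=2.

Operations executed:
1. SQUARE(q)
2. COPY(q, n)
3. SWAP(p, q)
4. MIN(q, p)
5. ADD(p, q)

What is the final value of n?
n = 1

Tracing execution:
Step 1: SQUARE(q) → n = 1
Step 2: COPY(q, n) → n = 1
Step 3: SWAP(p, q) → n = 1
Step 4: MIN(q, p) → n = 1
Step 5: ADD(p, q) → n = 1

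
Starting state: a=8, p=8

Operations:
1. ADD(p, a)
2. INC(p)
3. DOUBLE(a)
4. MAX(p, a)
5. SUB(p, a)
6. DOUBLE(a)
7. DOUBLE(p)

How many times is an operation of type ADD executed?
1

Counting ADD operations:
Step 1: ADD(p, a) ← ADD
Total: 1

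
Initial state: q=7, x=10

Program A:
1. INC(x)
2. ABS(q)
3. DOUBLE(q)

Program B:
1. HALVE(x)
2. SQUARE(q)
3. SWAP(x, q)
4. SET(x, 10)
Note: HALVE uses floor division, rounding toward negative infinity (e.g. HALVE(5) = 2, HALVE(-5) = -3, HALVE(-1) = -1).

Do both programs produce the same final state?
No

Program A final state: q=14, x=11
Program B final state: q=5, x=10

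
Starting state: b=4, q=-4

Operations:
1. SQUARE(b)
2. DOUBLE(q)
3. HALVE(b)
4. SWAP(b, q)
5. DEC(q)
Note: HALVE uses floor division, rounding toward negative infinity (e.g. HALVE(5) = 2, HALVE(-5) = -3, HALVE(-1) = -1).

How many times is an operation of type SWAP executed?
1

Counting SWAP operations:
Step 4: SWAP(b, q) ← SWAP
Total: 1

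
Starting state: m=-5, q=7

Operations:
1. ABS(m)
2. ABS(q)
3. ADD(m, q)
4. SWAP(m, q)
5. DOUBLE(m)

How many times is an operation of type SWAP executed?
1

Counting SWAP operations:
Step 4: SWAP(m, q) ← SWAP
Total: 1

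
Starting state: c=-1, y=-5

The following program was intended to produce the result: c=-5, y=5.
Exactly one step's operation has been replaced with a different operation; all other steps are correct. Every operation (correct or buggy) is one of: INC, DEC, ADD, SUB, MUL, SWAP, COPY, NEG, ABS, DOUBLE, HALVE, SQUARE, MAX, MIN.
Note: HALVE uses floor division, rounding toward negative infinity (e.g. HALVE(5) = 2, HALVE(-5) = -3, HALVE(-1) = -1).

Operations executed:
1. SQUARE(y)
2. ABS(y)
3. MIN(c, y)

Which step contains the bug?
Step 1

Trace with buggy code:
Initial: c=-1, y=-5
After step 1: c=-1, y=25
After step 2: c=-1, y=25
After step 3: c=-1, y=25
Actual final c=-1, y=25 ≠ expected c=-5, y=5.
Step 1 is the only position where a single-operation replacement can produce the expected result.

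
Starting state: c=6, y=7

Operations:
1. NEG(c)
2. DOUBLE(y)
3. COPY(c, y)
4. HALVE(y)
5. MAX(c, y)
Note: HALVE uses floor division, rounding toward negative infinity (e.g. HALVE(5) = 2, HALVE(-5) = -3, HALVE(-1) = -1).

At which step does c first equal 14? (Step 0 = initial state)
Step 3

Tracing c:
Initial: c = 6
After step 1: c = -6
After step 2: c = -6
After step 3: c = 14 ← first occurrence
After step 4: c = 14
After step 5: c = 14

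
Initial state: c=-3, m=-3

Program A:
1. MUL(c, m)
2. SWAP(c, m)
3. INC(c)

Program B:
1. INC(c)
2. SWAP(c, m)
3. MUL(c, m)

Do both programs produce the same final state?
No

Program A final state: c=-2, m=9
Program B final state: c=6, m=-2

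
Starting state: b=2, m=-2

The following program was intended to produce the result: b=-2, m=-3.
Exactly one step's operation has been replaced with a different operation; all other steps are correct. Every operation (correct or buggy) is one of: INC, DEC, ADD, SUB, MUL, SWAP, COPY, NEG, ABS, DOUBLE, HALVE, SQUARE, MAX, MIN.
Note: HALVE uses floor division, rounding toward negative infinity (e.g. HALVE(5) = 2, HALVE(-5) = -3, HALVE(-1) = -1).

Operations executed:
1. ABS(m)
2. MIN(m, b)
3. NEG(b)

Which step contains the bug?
Step 1

Trace with buggy code:
Initial: b=2, m=-2
After step 1: b=2, m=2
After step 2: b=2, m=2
After step 3: b=-2, m=2
Actual final b=-2, m=2 ≠ expected b=-2, m=-3.
Step 1 is the only position where a single-operation replacement can produce the expected result.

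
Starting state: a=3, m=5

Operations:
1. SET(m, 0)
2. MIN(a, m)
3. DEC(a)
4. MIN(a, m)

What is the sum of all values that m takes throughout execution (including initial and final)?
5

Values of m at each step:
Initial: m = 5
After step 1: m = 0
After step 2: m = 0
After step 3: m = 0
After step 4: m = 0
Sum = 5 + 0 + 0 + 0 + 0 = 5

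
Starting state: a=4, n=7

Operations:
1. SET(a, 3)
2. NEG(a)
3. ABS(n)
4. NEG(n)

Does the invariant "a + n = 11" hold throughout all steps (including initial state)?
No, violated after step 1

The invariant is violated after step 1.

State at each step:
Initial: a=4, n=7
After step 1: a=3, n=7
After step 2: a=-3, n=7
After step 3: a=-3, n=7
After step 4: a=-3, n=-7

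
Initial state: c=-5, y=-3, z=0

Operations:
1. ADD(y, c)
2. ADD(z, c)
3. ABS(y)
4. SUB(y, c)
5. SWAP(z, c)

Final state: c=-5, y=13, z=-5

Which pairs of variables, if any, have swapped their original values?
None

Comparing initial and final values:
c: -5 → -5
y: -3 → 13
z: 0 → -5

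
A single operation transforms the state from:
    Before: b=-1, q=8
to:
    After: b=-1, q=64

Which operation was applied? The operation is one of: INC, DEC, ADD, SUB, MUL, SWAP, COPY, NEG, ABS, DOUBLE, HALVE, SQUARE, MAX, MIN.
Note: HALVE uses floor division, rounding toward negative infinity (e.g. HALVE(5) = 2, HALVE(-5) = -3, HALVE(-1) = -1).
SQUARE(q)

Analyzing the change:
Before: b=-1, q=8
After: b=-1, q=64
Variable q changed from 8 to 64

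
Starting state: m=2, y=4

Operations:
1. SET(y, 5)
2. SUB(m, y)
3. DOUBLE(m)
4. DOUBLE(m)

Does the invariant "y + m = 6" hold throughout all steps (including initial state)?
No, violated after step 1

The invariant is violated after step 1.

State at each step:
Initial: m=2, y=4
After step 1: m=2, y=5
After step 2: m=-3, y=5
After step 3: m=-6, y=5
After step 4: m=-12, y=5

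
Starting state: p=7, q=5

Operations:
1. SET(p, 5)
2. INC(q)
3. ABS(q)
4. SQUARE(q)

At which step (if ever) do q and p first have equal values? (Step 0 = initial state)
Step 1

q and p first become equal after step 1.

Comparing values at each step:
Initial: q=5, p=7
After step 1: q=5, p=5 ← equal!
After step 2: q=6, p=5
After step 3: q=6, p=5
After step 4: q=36, p=5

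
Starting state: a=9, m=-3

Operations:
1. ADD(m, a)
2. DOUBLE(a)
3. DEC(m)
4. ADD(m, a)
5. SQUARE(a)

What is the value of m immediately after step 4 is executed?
m = 23

Tracing m through execution:
Initial: m = -3
After step 1 (ADD(m, a)): m = 6
After step 2 (DOUBLE(a)): m = 6
After step 3 (DEC(m)): m = 5
After step 4 (ADD(m, a)): m = 23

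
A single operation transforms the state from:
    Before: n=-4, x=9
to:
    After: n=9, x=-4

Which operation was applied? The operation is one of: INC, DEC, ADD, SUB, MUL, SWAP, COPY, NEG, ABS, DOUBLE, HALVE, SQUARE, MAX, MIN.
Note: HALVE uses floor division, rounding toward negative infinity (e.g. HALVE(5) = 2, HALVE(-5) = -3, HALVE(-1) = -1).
SWAP(x, n)

Analyzing the change:
Before: n=-4, x=9
After: n=9, x=-4
Variable x changed from 9 to -4
Variable n changed from -4 to 9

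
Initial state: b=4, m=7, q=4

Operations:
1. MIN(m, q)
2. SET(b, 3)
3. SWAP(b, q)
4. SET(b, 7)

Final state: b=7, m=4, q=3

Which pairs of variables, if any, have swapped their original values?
(m, b)

Comparing initial and final values:
m: 7 → 4
b: 4 → 7
q: 4 → 3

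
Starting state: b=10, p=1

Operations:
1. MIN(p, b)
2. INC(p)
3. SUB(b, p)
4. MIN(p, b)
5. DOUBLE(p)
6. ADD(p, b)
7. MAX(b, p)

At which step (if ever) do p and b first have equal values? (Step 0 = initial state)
Step 7

p and b first become equal after step 7.

Comparing values at each step:
Initial: p=1, b=10
After step 1: p=1, b=10
After step 2: p=2, b=10
After step 3: p=2, b=8
After step 4: p=2, b=8
After step 5: p=4, b=8
After step 6: p=12, b=8
After step 7: p=12, b=12 ← equal!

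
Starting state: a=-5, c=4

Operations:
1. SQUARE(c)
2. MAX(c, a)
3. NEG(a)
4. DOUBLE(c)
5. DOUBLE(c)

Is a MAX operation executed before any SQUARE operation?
No

First MAX: step 2
First SQUARE: step 1
Since 2 > 1, SQUARE comes first.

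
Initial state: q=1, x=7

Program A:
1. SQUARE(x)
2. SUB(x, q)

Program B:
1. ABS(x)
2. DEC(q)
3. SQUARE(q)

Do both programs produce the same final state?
No

Program A final state: q=1, x=48
Program B final state: q=0, x=7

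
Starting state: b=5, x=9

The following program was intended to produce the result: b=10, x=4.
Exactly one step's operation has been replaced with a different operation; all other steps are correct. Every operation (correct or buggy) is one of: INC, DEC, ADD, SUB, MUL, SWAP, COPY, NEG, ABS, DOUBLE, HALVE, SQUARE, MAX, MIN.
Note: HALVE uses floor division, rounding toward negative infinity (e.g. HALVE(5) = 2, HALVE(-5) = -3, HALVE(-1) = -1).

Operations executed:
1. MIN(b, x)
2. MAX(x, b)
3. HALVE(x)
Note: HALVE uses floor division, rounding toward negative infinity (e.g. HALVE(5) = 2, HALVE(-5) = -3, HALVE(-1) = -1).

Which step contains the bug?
Step 2

Trace with buggy code:
Initial: b=5, x=9
After step 1: b=5, x=9
After step 2: b=5, x=9
After step 3: b=5, x=4
Actual final b=5, x=4 ≠ expected b=10, x=4.
Step 2 is the only position where a single-operation replacement can produce the expected result.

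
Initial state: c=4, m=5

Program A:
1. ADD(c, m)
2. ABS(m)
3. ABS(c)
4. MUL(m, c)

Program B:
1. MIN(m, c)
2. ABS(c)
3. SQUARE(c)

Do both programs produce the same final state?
No

Program A final state: c=9, m=45
Program B final state: c=16, m=4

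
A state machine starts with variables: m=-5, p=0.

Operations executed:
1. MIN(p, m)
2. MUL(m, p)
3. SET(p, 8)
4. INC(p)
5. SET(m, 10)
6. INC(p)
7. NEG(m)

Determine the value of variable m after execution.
m = -10

Tracing execution:
Step 1: MIN(p, m) → m = -5
Step 2: MUL(m, p) → m = 25
Step 3: SET(p, 8) → m = 25
Step 4: INC(p) → m = 25
Step 5: SET(m, 10) → m = 10
Step 6: INC(p) → m = 10
Step 7: NEG(m) → m = -10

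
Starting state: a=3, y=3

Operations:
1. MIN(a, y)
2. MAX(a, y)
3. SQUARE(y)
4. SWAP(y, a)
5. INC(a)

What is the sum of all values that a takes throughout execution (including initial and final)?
31

Values of a at each step:
Initial: a = 3
After step 1: a = 3
After step 2: a = 3
After step 3: a = 3
After step 4: a = 9
After step 5: a = 10
Sum = 3 + 3 + 3 + 3 + 9 + 10 = 31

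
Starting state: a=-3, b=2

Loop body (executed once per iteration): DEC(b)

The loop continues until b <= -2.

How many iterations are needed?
4

Tracing iterations:
Initial: a=-3, b=2
After iteration 1: a=-3, b=1
After iteration 2: a=-3, b=0
After iteration 3: a=-3, b=-1
After iteration 4: a=-3, b=-2
b <= -2 now holds, so the loop exits after 4 iterations.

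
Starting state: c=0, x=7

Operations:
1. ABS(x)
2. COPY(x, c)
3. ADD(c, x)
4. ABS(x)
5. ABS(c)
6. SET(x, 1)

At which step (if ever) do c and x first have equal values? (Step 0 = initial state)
Step 2

c and x first become equal after step 2.

Comparing values at each step:
Initial: c=0, x=7
After step 1: c=0, x=7
After step 2: c=0, x=0 ← equal!
After step 3: c=0, x=0 ← equal!
After step 4: c=0, x=0 ← equal!
After step 5: c=0, x=0 ← equal!
After step 6: c=0, x=1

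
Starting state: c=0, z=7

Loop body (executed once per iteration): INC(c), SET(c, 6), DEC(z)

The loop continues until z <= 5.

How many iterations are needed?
2

Tracing iterations:
Initial: c=0, z=7
After iteration 1: c=6, z=6
After iteration 2: c=6, z=5
z <= 5 now holds, so the loop exits after 2 iterations.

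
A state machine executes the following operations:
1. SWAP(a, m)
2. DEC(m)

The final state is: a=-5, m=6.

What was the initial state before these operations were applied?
a=7, m=-5

Working backwards:
Final state: a=-5, m=6
Before step 2 (DEC(m)): a=-5, m=7
Before step 1 (SWAP(a, m)): a=7, m=-5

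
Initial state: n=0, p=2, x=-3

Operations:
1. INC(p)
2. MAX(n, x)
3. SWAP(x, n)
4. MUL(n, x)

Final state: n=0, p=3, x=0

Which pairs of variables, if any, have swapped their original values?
None

Comparing initial and final values:
p: 2 → 3
n: 0 → 0
x: -3 → 0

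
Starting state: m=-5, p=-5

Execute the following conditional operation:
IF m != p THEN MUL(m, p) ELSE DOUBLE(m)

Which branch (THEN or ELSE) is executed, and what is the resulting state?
Branch: ELSE, Final state: m=-10, p=-5

Evaluating condition: m != p
m = -5, p = -5
Condition is False, so ELSE branch executes
After DOUBLE(m): m=-10, p=-5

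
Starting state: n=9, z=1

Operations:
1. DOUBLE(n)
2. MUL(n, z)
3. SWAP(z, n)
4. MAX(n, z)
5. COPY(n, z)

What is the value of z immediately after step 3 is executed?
z = 18

Tracing z through execution:
Initial: z = 1
After step 1 (DOUBLE(n)): z = 1
After step 2 (MUL(n, z)): z = 1
After step 3 (SWAP(z, n)): z = 18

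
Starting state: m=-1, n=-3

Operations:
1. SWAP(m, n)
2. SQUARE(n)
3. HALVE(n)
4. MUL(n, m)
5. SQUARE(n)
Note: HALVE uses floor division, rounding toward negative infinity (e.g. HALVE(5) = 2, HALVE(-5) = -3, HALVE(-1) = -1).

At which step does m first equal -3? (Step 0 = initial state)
Step 1

Tracing m:
Initial: m = -1
After step 1: m = -3 ← first occurrence
After step 2: m = -3
After step 3: m = -3
After step 4: m = -3
After step 5: m = -3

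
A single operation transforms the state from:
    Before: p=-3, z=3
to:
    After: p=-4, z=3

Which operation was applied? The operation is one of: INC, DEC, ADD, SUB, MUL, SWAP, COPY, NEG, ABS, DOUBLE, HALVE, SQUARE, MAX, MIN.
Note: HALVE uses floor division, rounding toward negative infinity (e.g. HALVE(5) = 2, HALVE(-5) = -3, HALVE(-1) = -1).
DEC(p)

Analyzing the change:
Before: p=-3, z=3
After: p=-4, z=3
Variable p changed from -3 to -4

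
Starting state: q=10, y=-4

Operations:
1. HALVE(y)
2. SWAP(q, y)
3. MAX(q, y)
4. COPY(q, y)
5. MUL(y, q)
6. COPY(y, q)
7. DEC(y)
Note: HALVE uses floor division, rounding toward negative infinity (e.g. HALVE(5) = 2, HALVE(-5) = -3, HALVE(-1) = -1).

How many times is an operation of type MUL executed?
1

Counting MUL operations:
Step 5: MUL(y, q) ← MUL
Total: 1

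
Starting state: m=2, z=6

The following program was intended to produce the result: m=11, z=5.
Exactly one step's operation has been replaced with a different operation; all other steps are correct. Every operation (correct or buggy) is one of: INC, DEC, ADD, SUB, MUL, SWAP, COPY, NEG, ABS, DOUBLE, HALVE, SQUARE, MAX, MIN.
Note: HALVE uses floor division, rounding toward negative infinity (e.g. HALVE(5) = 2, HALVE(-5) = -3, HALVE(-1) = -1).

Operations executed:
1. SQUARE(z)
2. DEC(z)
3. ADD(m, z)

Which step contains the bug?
Step 1

Trace with buggy code:
Initial: m=2, z=6
After step 1: m=2, z=36
After step 2: m=2, z=35
After step 3: m=37, z=35
Actual final m=37, z=35 ≠ expected m=11, z=5.
Step 1 is the only position where a single-operation replacement can produce the expected result.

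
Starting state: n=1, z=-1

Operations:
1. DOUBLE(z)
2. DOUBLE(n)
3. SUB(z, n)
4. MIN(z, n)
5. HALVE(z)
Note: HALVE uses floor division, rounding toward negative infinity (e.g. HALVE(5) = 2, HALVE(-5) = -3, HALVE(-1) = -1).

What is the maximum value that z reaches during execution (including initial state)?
-1

Values of z at each step:
Initial: z = -1 ← maximum
After step 1: z = -2
After step 2: z = -2
After step 3: z = -4
After step 4: z = -4
After step 5: z = -2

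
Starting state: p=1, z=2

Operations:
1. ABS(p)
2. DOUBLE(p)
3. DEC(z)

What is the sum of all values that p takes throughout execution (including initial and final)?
6

Values of p at each step:
Initial: p = 1
After step 1: p = 1
After step 2: p = 2
After step 3: p = 2
Sum = 1 + 1 + 2 + 2 = 6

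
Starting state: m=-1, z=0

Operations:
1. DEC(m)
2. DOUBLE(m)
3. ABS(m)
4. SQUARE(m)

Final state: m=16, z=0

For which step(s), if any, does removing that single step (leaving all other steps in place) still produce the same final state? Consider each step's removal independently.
Step(s) 3

Testing removal of each single step:
Without step 1: final = m=4, z=0 (different)
Without step 2: final = m=4, z=0 (different)
Without step 3: final = m=16, z=0 (same)
Without step 4: final = m=4, z=0 (different)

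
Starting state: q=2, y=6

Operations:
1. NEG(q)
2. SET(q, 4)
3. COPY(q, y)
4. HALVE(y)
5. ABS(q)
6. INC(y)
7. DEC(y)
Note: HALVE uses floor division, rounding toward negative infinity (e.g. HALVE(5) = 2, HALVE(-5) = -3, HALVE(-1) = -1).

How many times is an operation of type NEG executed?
1

Counting NEG operations:
Step 1: NEG(q) ← NEG
Total: 1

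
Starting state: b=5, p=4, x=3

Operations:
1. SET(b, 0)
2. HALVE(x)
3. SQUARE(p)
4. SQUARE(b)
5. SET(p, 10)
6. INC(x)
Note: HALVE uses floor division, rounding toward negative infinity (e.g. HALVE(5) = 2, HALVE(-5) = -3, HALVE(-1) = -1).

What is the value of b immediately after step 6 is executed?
b = 0

Tracing b through execution:
Initial: b = 5
After step 1 (SET(b, 0)): b = 0
After step 2 (HALVE(x)): b = 0
After step 3 (SQUARE(p)): b = 0
After step 4 (SQUARE(b)): b = 0
After step 5 (SET(p, 10)): b = 0
After step 6 (INC(x)): b = 0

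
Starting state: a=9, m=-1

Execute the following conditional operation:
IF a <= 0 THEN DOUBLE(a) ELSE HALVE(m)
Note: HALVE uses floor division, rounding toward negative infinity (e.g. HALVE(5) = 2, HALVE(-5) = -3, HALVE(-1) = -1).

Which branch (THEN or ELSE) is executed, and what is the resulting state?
Branch: ELSE, Final state: a=9, m=-1

Evaluating condition: a <= 0
a = 9
Condition is False, so ELSE branch executes
After HALVE(m): a=9, m=-1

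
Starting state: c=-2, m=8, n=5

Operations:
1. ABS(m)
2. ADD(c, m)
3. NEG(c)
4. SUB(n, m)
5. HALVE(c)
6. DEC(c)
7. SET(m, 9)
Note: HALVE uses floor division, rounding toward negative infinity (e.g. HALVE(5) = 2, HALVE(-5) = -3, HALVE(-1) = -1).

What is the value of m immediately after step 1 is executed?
m = 8

Tracing m through execution:
Initial: m = 8
After step 1 (ABS(m)): m = 8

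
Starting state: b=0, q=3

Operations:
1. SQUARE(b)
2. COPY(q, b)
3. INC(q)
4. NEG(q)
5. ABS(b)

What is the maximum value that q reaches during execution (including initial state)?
3

Values of q at each step:
Initial: q = 3 ← maximum
After step 1: q = 3
After step 2: q = 0
After step 3: q = 1
After step 4: q = -1
After step 5: q = -1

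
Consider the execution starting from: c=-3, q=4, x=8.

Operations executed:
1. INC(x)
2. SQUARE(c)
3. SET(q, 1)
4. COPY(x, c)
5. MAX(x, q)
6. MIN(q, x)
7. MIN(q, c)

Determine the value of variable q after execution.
q = 1

Tracing execution:
Step 1: INC(x) → q = 4
Step 2: SQUARE(c) → q = 4
Step 3: SET(q, 1) → q = 1
Step 4: COPY(x, c) → q = 1
Step 5: MAX(x, q) → q = 1
Step 6: MIN(q, x) → q = 1
Step 7: MIN(q, c) → q = 1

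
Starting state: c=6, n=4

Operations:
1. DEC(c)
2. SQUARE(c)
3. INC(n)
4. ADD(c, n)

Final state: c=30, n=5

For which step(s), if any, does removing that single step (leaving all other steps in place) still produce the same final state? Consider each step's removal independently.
None - removing any single step changes the final result

Testing removal of each single step:
Without step 1: final = c=41, n=5 (different)
Without step 2: final = c=10, n=5 (different)
Without step 3: final = c=29, n=4 (different)
Without step 4: final = c=25, n=5 (different)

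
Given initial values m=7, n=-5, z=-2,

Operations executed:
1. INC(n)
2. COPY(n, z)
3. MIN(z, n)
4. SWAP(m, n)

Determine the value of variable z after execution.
z = -2

Tracing execution:
Step 1: INC(n) → z = -2
Step 2: COPY(n, z) → z = -2
Step 3: MIN(z, n) → z = -2
Step 4: SWAP(m, n) → z = -2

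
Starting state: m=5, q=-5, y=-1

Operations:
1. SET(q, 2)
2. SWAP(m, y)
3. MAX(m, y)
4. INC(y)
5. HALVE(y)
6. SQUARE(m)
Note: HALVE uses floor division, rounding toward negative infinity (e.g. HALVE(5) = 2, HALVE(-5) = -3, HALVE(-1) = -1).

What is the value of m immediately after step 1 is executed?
m = 5

Tracing m through execution:
Initial: m = 5
After step 1 (SET(q, 2)): m = 5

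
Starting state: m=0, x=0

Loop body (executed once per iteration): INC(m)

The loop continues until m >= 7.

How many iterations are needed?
7

Tracing iterations:
Initial: m=0, x=0
After iteration 1: m=1, x=0
After iteration 2: m=2, x=0
After iteration 3: m=3, x=0
After iteration 4: m=4, x=0
After iteration 5: m=5, x=0
After iteration 6: m=6, x=0
After iteration 7: m=7, x=0
m >= 7 now holds, so the loop exits after 7 iterations.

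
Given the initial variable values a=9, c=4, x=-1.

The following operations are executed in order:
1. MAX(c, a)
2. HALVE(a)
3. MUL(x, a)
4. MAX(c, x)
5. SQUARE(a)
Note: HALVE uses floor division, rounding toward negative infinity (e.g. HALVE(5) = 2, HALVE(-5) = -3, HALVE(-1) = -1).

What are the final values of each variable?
{a: 16, c: 9, x: -4}

Step-by-step execution:
Initial: a=9, c=4, x=-1
After step 1 (MAX(c, a)): a=9, c=9, x=-1
After step 2 (HALVE(a)): a=4, c=9, x=-1
After step 3 (MUL(x, a)): a=4, c=9, x=-4
After step 4 (MAX(c, x)): a=4, c=9, x=-4
After step 5 (SQUARE(a)): a=16, c=9, x=-4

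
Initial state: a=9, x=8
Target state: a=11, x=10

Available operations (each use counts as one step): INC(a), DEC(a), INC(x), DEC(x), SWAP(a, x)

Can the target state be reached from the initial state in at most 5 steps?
Yes

Path (4 steps): INC(a) → INC(a) → INC(x) → INC(x)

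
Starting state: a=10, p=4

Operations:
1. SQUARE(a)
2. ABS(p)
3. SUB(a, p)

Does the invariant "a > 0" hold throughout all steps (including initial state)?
Yes

The invariant holds at every step.

State at each step:
Initial: a=10, p=4
After step 1: a=100, p=4
After step 2: a=100, p=4
After step 3: a=96, p=4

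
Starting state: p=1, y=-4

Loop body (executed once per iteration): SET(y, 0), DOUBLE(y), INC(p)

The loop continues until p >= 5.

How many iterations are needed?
4

Tracing iterations:
Initial: p=1, y=-4
After iteration 1: p=2, y=0
After iteration 2: p=3, y=0
After iteration 3: p=4, y=0
After iteration 4: p=5, y=0
p >= 5 now holds, so the loop exits after 4 iterations.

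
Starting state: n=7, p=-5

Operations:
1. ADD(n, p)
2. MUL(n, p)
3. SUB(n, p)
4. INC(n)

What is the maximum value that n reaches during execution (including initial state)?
7

Values of n at each step:
Initial: n = 7 ← maximum
After step 1: n = 2
After step 2: n = -10
After step 3: n = -5
After step 4: n = -4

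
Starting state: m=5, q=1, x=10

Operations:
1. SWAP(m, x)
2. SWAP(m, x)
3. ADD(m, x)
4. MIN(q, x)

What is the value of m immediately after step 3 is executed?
m = 15

Tracing m through execution:
Initial: m = 5
After step 1 (SWAP(m, x)): m = 10
After step 2 (SWAP(m, x)): m = 5
After step 3 (ADD(m, x)): m = 15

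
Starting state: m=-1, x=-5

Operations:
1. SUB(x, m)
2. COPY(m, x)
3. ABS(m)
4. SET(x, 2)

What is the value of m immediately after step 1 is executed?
m = -1

Tracing m through execution:
Initial: m = -1
After step 1 (SUB(x, m)): m = -1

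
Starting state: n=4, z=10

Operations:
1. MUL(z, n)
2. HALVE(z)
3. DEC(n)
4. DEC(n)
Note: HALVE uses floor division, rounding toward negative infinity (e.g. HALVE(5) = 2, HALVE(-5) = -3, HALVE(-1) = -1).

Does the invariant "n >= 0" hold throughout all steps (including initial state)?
Yes

The invariant holds at every step.

State at each step:
Initial: n=4, z=10
After step 1: n=4, z=40
After step 2: n=4, z=20
After step 3: n=3, z=20
After step 4: n=2, z=20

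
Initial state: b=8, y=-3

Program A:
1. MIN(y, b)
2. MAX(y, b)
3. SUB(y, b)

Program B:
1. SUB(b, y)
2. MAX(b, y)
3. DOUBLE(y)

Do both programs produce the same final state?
No

Program A final state: b=8, y=0
Program B final state: b=11, y=-6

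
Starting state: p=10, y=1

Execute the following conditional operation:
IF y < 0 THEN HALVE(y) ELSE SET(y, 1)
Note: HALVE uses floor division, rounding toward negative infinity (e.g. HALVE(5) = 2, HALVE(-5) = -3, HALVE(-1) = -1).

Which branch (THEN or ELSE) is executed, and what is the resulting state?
Branch: ELSE, Final state: p=10, y=1

Evaluating condition: y < 0
y = 1
Condition is False, so ELSE branch executes
After SET(y, 1): p=10, y=1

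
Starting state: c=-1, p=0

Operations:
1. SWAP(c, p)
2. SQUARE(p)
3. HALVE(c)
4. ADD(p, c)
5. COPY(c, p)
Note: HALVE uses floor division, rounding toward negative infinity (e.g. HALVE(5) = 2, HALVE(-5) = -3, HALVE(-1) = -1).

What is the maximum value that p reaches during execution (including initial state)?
1

Values of p at each step:
Initial: p = 0
After step 1: p = -1
After step 2: p = 1 ← maximum
After step 3: p = 1
After step 4: p = 1
After step 5: p = 1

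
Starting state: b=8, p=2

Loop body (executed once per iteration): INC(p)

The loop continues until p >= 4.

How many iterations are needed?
2

Tracing iterations:
Initial: b=8, p=2
After iteration 1: b=8, p=3
After iteration 2: b=8, p=4
p >= 4 now holds, so the loop exits after 2 iterations.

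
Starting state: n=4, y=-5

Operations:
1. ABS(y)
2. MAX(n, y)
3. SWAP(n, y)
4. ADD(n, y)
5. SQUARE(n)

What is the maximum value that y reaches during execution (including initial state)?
5

Values of y at each step:
Initial: y = -5
After step 1: y = 5 ← maximum
After step 2: y = 5
After step 3: y = 5
After step 4: y = 5
After step 5: y = 5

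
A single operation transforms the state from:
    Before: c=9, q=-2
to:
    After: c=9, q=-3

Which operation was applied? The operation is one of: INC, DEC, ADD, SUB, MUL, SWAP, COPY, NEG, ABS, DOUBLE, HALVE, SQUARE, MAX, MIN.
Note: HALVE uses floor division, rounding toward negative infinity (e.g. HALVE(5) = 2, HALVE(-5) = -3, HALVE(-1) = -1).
DEC(q)

Analyzing the change:
Before: c=9, q=-2
After: c=9, q=-3
Variable q changed from -2 to -3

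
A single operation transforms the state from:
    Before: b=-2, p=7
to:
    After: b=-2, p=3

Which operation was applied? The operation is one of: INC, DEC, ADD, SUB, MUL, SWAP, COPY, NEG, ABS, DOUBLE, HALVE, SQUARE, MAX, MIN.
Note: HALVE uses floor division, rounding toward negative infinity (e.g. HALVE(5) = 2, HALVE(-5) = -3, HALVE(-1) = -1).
HALVE(p)

Analyzing the change:
Before: b=-2, p=7
After: b=-2, p=3
Variable p changed from 7 to 3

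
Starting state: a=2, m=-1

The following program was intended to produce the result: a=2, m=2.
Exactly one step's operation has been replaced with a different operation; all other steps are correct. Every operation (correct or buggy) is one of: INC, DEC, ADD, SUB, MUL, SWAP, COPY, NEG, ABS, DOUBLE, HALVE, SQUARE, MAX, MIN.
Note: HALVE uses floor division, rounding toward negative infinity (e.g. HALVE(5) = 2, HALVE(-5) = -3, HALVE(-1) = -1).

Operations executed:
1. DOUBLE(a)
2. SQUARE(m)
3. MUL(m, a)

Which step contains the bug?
Step 1

Trace with buggy code:
Initial: a=2, m=-1
After step 1: a=4, m=-1
After step 2: a=4, m=1
After step 3: a=4, m=4
Actual final a=4, m=4 ≠ expected a=2, m=2.
Step 1 is the only position where a single-operation replacement can produce the expected result.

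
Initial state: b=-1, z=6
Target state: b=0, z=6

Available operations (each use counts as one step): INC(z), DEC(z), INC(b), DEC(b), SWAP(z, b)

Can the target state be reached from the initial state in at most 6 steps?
Yes

Path (1 step): INC(b)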